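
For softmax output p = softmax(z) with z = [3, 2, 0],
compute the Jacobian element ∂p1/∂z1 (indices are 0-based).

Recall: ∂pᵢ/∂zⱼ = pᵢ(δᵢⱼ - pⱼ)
∂p1/∂z1 = 0.1922

p = softmax(z) = [0.7054, 0.2595, 0.03512]
p1 = 0.2595

∂p1/∂z1 = p1(1 - p1) = 0.2595 × (1 - 0.2595) = 0.1922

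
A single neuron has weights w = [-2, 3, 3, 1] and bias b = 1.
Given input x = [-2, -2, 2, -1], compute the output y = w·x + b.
y = 4

y = (-2)(-2) + (3)(-2) + (3)(2) + (1)(-1) + 1 = 4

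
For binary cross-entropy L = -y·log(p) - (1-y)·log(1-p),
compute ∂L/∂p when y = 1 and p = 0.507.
∂L/∂p = -1.972

∂L/∂p = -y/p + (1-y)/(1-p) = -1/0.507 + 0 = -1.972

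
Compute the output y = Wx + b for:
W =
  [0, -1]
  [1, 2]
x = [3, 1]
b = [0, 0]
y = [-1, 5]

Wx = [0×3 + -1×1, 1×3 + 2×1]
   = [-1, 5]
y = Wx + b = [-1 + 0, 5 + 0] = [-1, 5]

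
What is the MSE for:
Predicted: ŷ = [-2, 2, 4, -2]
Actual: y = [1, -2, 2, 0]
MSE = 8.25

MSE = (1/4)((-2-1)² + (2--2)² + (4-2)² + (-2-0)²) = (1/4)(9 + 16 + 4 + 4) = 8.25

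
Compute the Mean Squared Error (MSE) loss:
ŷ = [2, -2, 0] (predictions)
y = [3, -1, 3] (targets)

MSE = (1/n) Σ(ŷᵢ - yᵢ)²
MSE = 3.667

MSE = (1/3)((2-3)² + (-2--1)² + (0-3)²) = (1/3)(1 + 1 + 9) = 3.667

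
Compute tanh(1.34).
0.8717

tanh(1.34) = (e^(1.34) - e^(-1.34))/(e^(1.34) + e^(-1.34)) = 0.8717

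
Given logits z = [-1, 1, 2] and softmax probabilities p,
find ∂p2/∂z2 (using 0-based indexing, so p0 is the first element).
∂p2/∂z2 = 0.2078

p = softmax(z) = [0.03512, 0.2595, 0.7054]
p2 = 0.7054

∂p2/∂z2 = p2(1 - p2) = 0.7054 × (1 - 0.7054) = 0.2078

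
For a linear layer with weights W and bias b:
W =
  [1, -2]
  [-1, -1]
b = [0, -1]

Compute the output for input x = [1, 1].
y = [-1, -3]

Wx = [1×1 + -2×1, -1×1 + -1×1]
   = [-1, -2]
y = Wx + b = [-1 + 0, -2 + -1] = [-1, -3]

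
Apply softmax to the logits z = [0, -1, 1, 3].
p = [0.0414, 0.0152, 0.1125, 0.831]

exp(z) = [1, 0.3679, 2.718, 20.09]
Sum = 24.17
p = [0.0414, 0.0152, 0.1125, 0.831]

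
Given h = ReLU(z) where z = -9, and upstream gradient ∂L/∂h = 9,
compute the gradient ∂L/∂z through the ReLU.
∂L/∂z = 0

h = ReLU(-9) = 0
Since z < 0: ∂h/∂z = 0
∂L/∂z = ∂L/∂h · ∂h/∂z = 9 × 0 = 0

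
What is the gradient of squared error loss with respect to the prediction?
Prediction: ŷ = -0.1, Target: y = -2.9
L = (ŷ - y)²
∂L/∂ŷ = 5.6

∂L/∂ŷ = 2(ŷ - y) = 2(-0.1 - -2.9) = 2(2.8) = 5.6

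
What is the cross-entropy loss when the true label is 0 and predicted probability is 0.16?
L = 0.1744

L = -0·log(0.16) - 1·log(0.84) = -log(0.84) = 0.1744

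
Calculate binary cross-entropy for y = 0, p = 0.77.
L = 1.47

L = -0·log(0.77) - 1·log(0.23) = -log(0.23) = 1.47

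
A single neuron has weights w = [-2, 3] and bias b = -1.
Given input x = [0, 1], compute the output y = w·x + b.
y = 2

y = (-2)(0) + (3)(1) + -1 = 2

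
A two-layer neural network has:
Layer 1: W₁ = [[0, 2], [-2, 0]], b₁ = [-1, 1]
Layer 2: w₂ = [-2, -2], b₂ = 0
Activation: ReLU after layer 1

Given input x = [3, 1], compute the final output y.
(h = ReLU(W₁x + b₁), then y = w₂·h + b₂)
y = -2

Layer 1 pre-activation: z₁ = [1, -5]
After ReLU: h = [1, 0]
Layer 2 output: y = -2×1 + -2×0 + 0 = -2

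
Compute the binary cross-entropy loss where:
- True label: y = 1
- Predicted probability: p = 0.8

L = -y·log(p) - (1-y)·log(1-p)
L = 0.2231

L = -1·log(0.8) - 0·log(0.2) = -log(0.8) = 0.2231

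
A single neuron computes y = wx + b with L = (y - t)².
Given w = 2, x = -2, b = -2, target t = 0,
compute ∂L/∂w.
∂L/∂w = 24

y = wx + b = (2)(-2) + -2 = -6
∂L/∂y = 2(y - t) = 2(-6 - 0) = -12
∂y/∂w = x = -2
∂L/∂w = ∂L/∂y · ∂y/∂w = -12 × -2 = 24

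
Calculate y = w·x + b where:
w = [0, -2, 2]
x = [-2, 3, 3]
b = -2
y = -2

y = (0)(-2) + (-2)(3) + (2)(3) + -2 = -2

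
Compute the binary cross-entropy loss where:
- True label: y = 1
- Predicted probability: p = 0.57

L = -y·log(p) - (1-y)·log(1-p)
L = 0.5621

L = -1·log(0.57) - 0·log(0.43) = -log(0.57) = 0.5621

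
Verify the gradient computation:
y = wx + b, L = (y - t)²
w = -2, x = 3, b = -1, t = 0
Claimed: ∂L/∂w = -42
Correct

y = (-2)(3) + -1 = -7
∂L/∂y = 2(y - t) = 2(-7 - 0) = -14
∂y/∂w = x = 3
∂L/∂w = -14 × 3 = -42

Claimed value: -42
Correct: The correct gradient is -42.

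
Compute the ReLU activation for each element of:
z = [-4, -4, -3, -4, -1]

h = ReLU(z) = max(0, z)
h = [0, 0, 0, 0, 0]

ReLU applied element-wise: max(0,-4)=0, max(0,-4)=0, max(0,-3)=0, max(0,-4)=0, max(0,-1)=0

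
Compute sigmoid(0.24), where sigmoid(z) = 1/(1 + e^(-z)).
0.5597

sigmoid(0.24) = 1/(1 + e^(-0.24)) = 1/(1 + 0.7866) = 0.5597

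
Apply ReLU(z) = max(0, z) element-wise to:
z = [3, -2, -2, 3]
h = [3, 0, 0, 3]

ReLU applied element-wise: max(0,3)=3, max(0,-2)=0, max(0,-2)=0, max(0,3)=3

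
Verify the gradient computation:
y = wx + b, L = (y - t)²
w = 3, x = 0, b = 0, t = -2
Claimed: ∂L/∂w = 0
Correct

y = (3)(0) + 0 = 0
∂L/∂y = 2(y - t) = 2(0 - -2) = 4
∂y/∂w = x = 0
∂L/∂w = 4 × 0 = 0

Claimed value: 0
Correct: The correct gradient is 0.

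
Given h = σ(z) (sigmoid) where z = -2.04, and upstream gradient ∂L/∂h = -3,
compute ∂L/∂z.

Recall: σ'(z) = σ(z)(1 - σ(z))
∂L/∂z = -0.3055

σ(-2.04) = 0.1151
σ'(-2.04) = σ(-2.04)(1 - σ(-2.04)) = 0.1151 × 0.8849 = 0.1018
∂L/∂z = ∂L/∂h · σ'(z) = -3 × 0.1018 = -0.3055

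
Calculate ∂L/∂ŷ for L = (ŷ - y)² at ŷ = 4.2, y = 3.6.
∂L/∂ŷ = 1.2

∂L/∂ŷ = 2(ŷ - y) = 2(4.2 - 3.6) = 2(0.6) = 1.2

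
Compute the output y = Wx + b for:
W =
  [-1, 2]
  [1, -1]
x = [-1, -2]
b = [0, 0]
y = [-3, 1]

Wx = [-1×-1 + 2×-2, 1×-1 + -1×-2]
   = [-3, 1]
y = Wx + b = [-3 + 0, 1 + 0] = [-3, 1]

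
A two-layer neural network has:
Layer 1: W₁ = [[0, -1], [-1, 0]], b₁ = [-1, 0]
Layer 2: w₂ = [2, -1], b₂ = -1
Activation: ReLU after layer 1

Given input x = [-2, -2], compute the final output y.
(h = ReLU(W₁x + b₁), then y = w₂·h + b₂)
y = -1

Layer 1 pre-activation: z₁ = [1, 2]
After ReLU: h = [1, 2]
Layer 2 output: y = 2×1 + -1×2 + -1 = -1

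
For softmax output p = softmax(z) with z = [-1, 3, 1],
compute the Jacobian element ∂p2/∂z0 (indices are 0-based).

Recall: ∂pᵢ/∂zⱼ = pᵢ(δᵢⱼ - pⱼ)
∂p2/∂z0 = -0.001862

p = softmax(z) = [0.01588, 0.8668, 0.1173]
p2 = 0.1173, p0 = 0.01588

∂p2/∂z0 = -p2 × p0 = -0.1173 × 0.01588 = -0.001862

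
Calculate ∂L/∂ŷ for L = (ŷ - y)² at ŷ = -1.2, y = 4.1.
∂L/∂ŷ = -10.6

∂L/∂ŷ = 2(ŷ - y) = 2(-1.2 - 4.1) = 2(-5.3) = -10.6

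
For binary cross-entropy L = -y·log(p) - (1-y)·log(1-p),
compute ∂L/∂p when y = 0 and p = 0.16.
∂L/∂p = 1.19

∂L/∂p = -y/p + (1-y)/(1-p) = 0 + 1/0.84 = 1.19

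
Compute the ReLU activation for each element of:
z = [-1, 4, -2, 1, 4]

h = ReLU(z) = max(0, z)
h = [0, 4, 0, 1, 4]

ReLU applied element-wise: max(0,-1)=0, max(0,4)=4, max(0,-2)=0, max(0,1)=1, max(0,4)=4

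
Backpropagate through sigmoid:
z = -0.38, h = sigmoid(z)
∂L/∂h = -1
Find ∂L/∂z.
∂L/∂z = -0.2412

σ(-0.38) = 0.4061
σ'(-0.38) = σ(-0.38)(1 - σ(-0.38)) = 0.4061 × 0.5939 = 0.2412
∂L/∂z = ∂L/∂h · σ'(z) = -1 × 0.2412 = -0.2412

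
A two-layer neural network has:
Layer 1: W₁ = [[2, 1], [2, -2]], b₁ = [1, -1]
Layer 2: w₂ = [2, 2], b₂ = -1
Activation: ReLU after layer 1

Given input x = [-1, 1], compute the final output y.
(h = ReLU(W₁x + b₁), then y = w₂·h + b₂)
y = -1

Layer 1 pre-activation: z₁ = [0, -5]
After ReLU: h = [0, 0]
Layer 2 output: y = 2×0 + 2×0 + -1 = -1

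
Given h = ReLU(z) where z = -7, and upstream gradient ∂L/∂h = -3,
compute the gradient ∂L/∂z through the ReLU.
∂L/∂z = 0

h = ReLU(-7) = 0
Since z < 0: ∂h/∂z = 0
∂L/∂z = ∂L/∂h · ∂h/∂z = -3 × 0 = 0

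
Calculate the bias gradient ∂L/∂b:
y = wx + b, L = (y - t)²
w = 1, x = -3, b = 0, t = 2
∂L/∂b = -10

y = wx + b = (1)(-3) + 0 = -3
∂L/∂y = 2(y - t) = 2(-3 - 2) = -10
∂y/∂b = 1
∂L/∂b = ∂L/∂y · ∂y/∂b = -10 × 1 = -10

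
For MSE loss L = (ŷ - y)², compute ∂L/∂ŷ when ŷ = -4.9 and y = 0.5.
∂L/∂ŷ = -10.8

∂L/∂ŷ = 2(ŷ - y) = 2(-4.9 - 0.5) = 2(-5.4) = -10.8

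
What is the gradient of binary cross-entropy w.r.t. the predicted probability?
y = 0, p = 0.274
∂L/∂p = 1.377

∂L/∂p = -y/p + (1-y)/(1-p) = 0 + 1/0.726 = 1.377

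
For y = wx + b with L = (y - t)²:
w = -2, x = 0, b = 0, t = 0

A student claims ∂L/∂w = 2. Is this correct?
Incorrect

y = (-2)(0) + 0 = 0
∂L/∂y = 2(y - t) = 2(0 - 0) = 0
∂y/∂w = x = 0
∂L/∂w = 0 × 0 = 0

Claimed value: 2
Incorrect: The correct gradient is 0.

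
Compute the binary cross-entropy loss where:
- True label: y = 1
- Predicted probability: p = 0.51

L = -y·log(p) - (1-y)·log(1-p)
L = 0.6733

L = -1·log(0.51) - 0·log(0.49) = -log(0.51) = 0.6733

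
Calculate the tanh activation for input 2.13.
0.9721

tanh(2.13) = (e^(2.13) - e^(-2.13))/(e^(2.13) + e^(-2.13)) = 0.9721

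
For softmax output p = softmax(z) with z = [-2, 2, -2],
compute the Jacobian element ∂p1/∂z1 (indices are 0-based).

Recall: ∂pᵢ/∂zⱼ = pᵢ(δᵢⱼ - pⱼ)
∂p1/∂z1 = 0.03409

p = softmax(z) = [0.01767, 0.9647, 0.01767]
p1 = 0.9647

∂p1/∂z1 = p1(1 - p1) = 0.9647 × (1 - 0.9647) = 0.03409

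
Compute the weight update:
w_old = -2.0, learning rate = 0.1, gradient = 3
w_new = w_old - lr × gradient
w_new = -2.3

w_new = w - η·∂L/∂w = -2.0 - 0.1×(3) = -2.0 - (0.3) = -2.3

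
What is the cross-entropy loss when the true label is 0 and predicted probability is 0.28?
L = 0.3285

L = -0·log(0.28) - 1·log(0.72) = -log(0.72) = 0.3285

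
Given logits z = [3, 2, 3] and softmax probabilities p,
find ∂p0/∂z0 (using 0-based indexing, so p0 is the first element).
∂p0/∂z0 = 0.244

p = softmax(z) = [0.4223, 0.1554, 0.4223]
p0 = 0.4223

∂p0/∂z0 = p0(1 - p0) = 0.4223 × (1 - 0.4223) = 0.244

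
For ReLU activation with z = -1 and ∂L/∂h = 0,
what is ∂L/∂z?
∂L/∂z = 0

h = ReLU(-1) = 0
Since z < 0: ∂h/∂z = 0
∂L/∂z = ∂L/∂h · ∂h/∂z = 0 × 0 = 0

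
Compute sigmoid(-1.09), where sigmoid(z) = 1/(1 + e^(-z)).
0.2516

sigmoid(-1.09) = 1/(1 + e^(1.09)) = 1/(1 + 2.974) = 0.2516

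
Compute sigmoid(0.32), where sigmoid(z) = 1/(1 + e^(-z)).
0.5793

sigmoid(0.32) = 1/(1 + e^(-0.32)) = 1/(1 + 0.7261) = 0.5793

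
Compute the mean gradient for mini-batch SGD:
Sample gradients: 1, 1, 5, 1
Average gradient = 2

Average = (1/4)(1 + 1 + 5 + 1) = 8/4 = 2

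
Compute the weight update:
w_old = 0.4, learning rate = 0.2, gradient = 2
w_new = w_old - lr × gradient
w_new = 0

w_new = w - η·∂L/∂w = 0.4 - 0.2×(2) = 0.4 - (0.4) = 0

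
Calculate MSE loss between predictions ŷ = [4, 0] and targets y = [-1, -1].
MSE = 13

MSE = (1/2)((4--1)² + (0--1)²) = (1/2)(25 + 1) = 13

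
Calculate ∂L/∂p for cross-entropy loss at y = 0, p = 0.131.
∂L/∂p = 1.151

∂L/∂p = -y/p + (1-y)/(1-p) = 0 + 1/0.869 = 1.151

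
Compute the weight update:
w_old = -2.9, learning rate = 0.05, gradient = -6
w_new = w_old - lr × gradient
w_new = -2.6

w_new = w - η·∂L/∂w = -2.9 - 0.05×(-6) = -2.9 - (-0.3) = -2.6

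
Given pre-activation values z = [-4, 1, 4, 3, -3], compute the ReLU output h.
h = [0, 1, 4, 3, 0]

ReLU applied element-wise: max(0,-4)=0, max(0,1)=1, max(0,4)=4, max(0,3)=3, max(0,-3)=0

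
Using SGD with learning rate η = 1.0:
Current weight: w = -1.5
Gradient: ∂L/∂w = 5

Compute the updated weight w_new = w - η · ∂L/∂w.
w_new = -6.5

w_new = w - η·∂L/∂w = -1.5 - 1.0×(5) = -1.5 - (5) = -6.5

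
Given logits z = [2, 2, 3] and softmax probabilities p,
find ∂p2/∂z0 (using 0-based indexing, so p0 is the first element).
∂p2/∂z0 = -0.1221

p = softmax(z) = [0.2119, 0.2119, 0.5761]
p2 = 0.5761, p0 = 0.2119

∂p2/∂z0 = -p2 × p0 = -0.5761 × 0.2119 = -0.1221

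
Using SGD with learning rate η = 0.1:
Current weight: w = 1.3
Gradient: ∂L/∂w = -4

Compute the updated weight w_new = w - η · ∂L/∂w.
w_new = 1.7

w_new = w - η·∂L/∂w = 1.3 - 0.1×(-4) = 1.3 - (-0.4) = 1.7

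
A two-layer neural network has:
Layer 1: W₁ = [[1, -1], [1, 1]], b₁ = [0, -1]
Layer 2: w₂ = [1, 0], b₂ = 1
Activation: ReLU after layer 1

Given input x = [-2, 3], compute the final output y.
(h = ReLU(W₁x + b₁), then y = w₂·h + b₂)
y = 1

Layer 1 pre-activation: z₁ = [-5, 0]
After ReLU: h = [0, 0]
Layer 2 output: y = 1×0 + 0×0 + 1 = 1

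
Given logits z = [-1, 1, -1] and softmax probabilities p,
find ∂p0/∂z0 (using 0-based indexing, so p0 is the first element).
∂p0/∂z0 = 0.09516

p = softmax(z) = [0.1065, 0.787, 0.1065]
p0 = 0.1065

∂p0/∂z0 = p0(1 - p0) = 0.1065 × (1 - 0.1065) = 0.09516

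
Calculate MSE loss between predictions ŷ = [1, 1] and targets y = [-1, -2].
MSE = 6.5

MSE = (1/2)((1--1)² + (1--2)²) = (1/2)(4 + 9) = 6.5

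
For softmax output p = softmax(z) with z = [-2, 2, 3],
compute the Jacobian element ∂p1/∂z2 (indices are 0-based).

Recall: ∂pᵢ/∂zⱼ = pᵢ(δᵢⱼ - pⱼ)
∂p1/∂z2 = -0.1947

p = softmax(z) = [0.004902, 0.2676, 0.7275]
p1 = 0.2676, p2 = 0.7275

∂p1/∂z2 = -p1 × p2 = -0.2676 × 0.7275 = -0.1947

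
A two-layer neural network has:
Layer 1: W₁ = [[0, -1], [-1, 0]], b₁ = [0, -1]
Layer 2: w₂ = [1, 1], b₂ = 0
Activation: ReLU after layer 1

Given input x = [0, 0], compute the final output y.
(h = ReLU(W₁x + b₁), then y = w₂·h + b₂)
y = 0

Layer 1 pre-activation: z₁ = [0, -1]
After ReLU: h = [0, 0]
Layer 2 output: y = 1×0 + 1×0 + 0 = 0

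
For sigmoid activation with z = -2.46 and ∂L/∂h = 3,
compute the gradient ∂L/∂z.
∂L/∂z = 0.2175

σ(-2.46) = 0.07871
σ'(-2.46) = σ(-2.46)(1 - σ(-2.46)) = 0.07871 × 0.9213 = 0.07252
∂L/∂z = ∂L/∂h · σ'(z) = 3 × 0.07252 = 0.2175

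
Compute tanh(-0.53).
-0.4854

tanh(-0.53) = (e^(-0.53) - e^(0.53))/(e^(-0.53) + e^(0.53)) = -0.4854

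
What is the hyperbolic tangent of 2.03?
0.9661

tanh(2.03) = (e^(2.03) - e^(-2.03))/(e^(2.03) + e^(-2.03)) = 0.9661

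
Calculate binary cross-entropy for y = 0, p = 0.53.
L = 0.755

L = -0·log(0.53) - 1·log(0.47) = -log(0.47) = 0.755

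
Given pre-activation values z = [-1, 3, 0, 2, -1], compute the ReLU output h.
h = [0, 3, 0, 2, 0]

ReLU applied element-wise: max(0,-1)=0, max(0,3)=3, max(0,0)=0, max(0,2)=2, max(0,-1)=0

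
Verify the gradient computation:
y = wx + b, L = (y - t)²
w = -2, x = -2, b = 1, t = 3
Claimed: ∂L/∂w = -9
Incorrect

y = (-2)(-2) + 1 = 5
∂L/∂y = 2(y - t) = 2(5 - 3) = 4
∂y/∂w = x = -2
∂L/∂w = 4 × -2 = -8

Claimed value: -9
Incorrect: The correct gradient is -8.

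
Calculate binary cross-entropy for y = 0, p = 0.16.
L = 0.1744

L = -0·log(0.16) - 1·log(0.84) = -log(0.84) = 0.1744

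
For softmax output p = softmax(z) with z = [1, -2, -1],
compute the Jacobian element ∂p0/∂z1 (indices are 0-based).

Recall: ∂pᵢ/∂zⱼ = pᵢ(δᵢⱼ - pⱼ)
∂p0/∂z1 = -0.03545

p = softmax(z) = [0.8438, 0.04201, 0.1142]
p0 = 0.8438, p1 = 0.04201

∂p0/∂z1 = -p0 × p1 = -0.8438 × 0.04201 = -0.03545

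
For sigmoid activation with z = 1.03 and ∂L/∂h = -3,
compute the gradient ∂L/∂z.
∂L/∂z = -0.5816

σ(1.03) = 0.7369
σ'(1.03) = σ(1.03)(1 - σ(1.03)) = 0.7369 × 0.2631 = 0.1939
∂L/∂z = ∂L/∂h · σ'(z) = -3 × 0.1939 = -0.5816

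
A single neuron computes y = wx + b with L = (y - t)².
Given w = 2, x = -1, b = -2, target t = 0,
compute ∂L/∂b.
∂L/∂b = -8

y = wx + b = (2)(-1) + -2 = -4
∂L/∂y = 2(y - t) = 2(-4 - 0) = -8
∂y/∂b = 1
∂L/∂b = ∂L/∂y · ∂y/∂b = -8 × 1 = -8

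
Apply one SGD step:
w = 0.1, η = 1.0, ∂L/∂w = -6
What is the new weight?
w_new = 6.1

w_new = w - η·∂L/∂w = 0.1 - 1.0×(-6) = 0.1 - (-6) = 6.1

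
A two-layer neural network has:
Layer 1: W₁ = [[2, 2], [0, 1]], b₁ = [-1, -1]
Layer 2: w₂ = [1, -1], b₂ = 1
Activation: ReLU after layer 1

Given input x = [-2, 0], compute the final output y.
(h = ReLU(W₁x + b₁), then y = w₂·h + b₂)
y = 1

Layer 1 pre-activation: z₁ = [-5, -1]
After ReLU: h = [0, 0]
Layer 2 output: y = 1×0 + -1×0 + 1 = 1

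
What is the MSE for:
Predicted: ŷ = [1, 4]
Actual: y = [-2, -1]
MSE = 17

MSE = (1/2)((1--2)² + (4--1)²) = (1/2)(9 + 25) = 17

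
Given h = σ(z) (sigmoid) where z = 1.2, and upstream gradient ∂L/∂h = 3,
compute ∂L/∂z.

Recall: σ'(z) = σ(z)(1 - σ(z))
∂L/∂z = 0.5337

σ(1.2) = 0.7685
σ'(1.2) = σ(1.2)(1 - σ(1.2)) = 0.7685 × 0.2315 = 0.1779
∂L/∂z = ∂L/∂h · σ'(z) = 3 × 0.1779 = 0.5337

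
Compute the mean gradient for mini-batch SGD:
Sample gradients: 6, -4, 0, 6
Average gradient = 2

Average = (1/4)(6 + -4 + 0 + 6) = 8/4 = 2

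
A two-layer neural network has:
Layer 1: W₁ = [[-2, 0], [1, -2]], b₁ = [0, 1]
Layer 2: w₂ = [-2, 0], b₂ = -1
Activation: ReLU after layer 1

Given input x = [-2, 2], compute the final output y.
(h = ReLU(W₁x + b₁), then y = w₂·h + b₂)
y = -9

Layer 1 pre-activation: z₁ = [4, -5]
After ReLU: h = [4, 0]
Layer 2 output: y = -2×4 + 0×0 + -1 = -9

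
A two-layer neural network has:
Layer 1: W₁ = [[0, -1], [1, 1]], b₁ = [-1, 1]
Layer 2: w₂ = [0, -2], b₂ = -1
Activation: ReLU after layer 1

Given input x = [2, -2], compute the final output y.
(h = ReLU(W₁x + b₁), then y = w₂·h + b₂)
y = -3

Layer 1 pre-activation: z₁ = [1, 1]
After ReLU: h = [1, 1]
Layer 2 output: y = 0×1 + -2×1 + -1 = -3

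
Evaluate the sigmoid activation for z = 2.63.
0.9328

sigmoid(2.63) = 1/(1 + e^(-2.63)) = 1/(1 + 0.07208) = 0.9328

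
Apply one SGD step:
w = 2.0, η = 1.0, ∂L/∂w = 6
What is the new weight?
w_new = -4

w_new = w - η·∂L/∂w = 2.0 - 1.0×(6) = 2.0 - (6) = -4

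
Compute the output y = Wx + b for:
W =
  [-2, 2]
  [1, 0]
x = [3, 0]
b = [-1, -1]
y = [-7, 2]

Wx = [-2×3 + 2×0, 1×3 + 0×0]
   = [-6, 3]
y = Wx + b = [-6 + -1, 3 + -1] = [-7, 2]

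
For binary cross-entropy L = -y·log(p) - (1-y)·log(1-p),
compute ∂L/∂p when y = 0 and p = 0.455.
∂L/∂p = 1.835

∂L/∂p = -y/p + (1-y)/(1-p) = 0 + 1/0.545 = 1.835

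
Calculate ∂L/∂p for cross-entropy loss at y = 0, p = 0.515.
∂L/∂p = 2.062

∂L/∂p = -y/p + (1-y)/(1-p) = 0 + 1/0.485 = 2.062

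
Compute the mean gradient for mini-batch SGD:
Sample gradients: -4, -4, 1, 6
Average gradient = -0.25

Average = (1/4)(-4 + -4 + 1 + 6) = -1/4 = -0.25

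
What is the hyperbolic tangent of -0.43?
-0.4053

tanh(-0.43) = (e^(-0.43) - e^(0.43))/(e^(-0.43) + e^(0.43)) = -0.4053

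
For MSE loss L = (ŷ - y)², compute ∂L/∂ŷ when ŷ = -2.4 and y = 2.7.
∂L/∂ŷ = -10.2

∂L/∂ŷ = 2(ŷ - y) = 2(-2.4 - 2.7) = 2(-5.1) = -10.2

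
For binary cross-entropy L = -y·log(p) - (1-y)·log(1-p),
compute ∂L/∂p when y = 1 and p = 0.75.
∂L/∂p = -1.333

∂L/∂p = -y/p + (1-y)/(1-p) = -1/0.75 + 0 = -1.333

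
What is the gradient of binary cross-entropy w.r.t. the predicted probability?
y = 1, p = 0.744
∂L/∂p = -1.344

∂L/∂p = -y/p + (1-y)/(1-p) = -1/0.744 + 0 = -1.344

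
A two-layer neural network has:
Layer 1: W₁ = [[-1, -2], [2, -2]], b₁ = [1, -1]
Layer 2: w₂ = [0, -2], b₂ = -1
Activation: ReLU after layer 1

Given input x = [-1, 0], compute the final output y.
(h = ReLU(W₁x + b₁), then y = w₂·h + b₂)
y = -1

Layer 1 pre-activation: z₁ = [2, -3]
After ReLU: h = [2, 0]
Layer 2 output: y = 0×2 + -2×0 + -1 = -1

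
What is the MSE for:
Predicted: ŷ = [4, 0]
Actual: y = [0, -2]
MSE = 10

MSE = (1/2)((4-0)² + (0--2)²) = (1/2)(16 + 4) = 10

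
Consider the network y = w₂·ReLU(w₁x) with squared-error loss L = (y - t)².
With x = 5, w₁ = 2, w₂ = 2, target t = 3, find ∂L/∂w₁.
∂L/∂w₁ = 340

Forward pass:
z = w₁x = 2×5 = 10
h = ReLU(10) = 10
y = w₂h = 2×10 = 20

Backward pass:
∂L/∂y = 2(y - t) = 2(20 - 3) = 34
∂y/∂h = w₂ = 2
∂h/∂z = 1 (ReLU derivative)
∂z/∂w₁ = x = 5

∂L/∂w₁ = 34 × 2 × 1 × 5 = 340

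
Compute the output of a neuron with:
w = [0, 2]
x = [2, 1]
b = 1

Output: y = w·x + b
y = 3

y = (0)(2) + (2)(1) + 1 = 3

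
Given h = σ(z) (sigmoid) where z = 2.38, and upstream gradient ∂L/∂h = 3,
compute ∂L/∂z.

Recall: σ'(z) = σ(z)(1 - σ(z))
∂L/∂z = 0.2326

σ(2.38) = 0.9153
σ'(2.38) = σ(2.38)(1 - σ(2.38)) = 0.9153 × 0.08471 = 0.07753
∂L/∂z = ∂L/∂h · σ'(z) = 3 × 0.07753 = 0.2326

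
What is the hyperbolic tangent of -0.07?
-0.06989

tanh(-0.07) = (e^(-0.07) - e^(0.07))/(e^(-0.07) + e^(0.07)) = -0.06989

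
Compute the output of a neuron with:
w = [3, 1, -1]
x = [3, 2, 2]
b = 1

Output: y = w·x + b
y = 10

y = (3)(3) + (1)(2) + (-1)(2) + 1 = 10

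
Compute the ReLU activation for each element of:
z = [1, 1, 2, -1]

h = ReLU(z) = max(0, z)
h = [1, 1, 2, 0]

ReLU applied element-wise: max(0,1)=1, max(0,1)=1, max(0,2)=2, max(0,-1)=0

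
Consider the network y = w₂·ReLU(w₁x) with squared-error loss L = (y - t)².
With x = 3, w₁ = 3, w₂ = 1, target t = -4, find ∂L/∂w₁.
∂L/∂w₁ = 78

Forward pass:
z = w₁x = 3×3 = 9
h = ReLU(9) = 9
y = w₂h = 1×9 = 9

Backward pass:
∂L/∂y = 2(y - t) = 2(9 - -4) = 26
∂y/∂h = w₂ = 1
∂h/∂z = 1 (ReLU derivative)
∂z/∂w₁ = x = 3

∂L/∂w₁ = 26 × 1 × 1 × 3 = 78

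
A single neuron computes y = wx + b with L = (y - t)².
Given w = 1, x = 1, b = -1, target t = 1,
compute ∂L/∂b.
∂L/∂b = -2

y = wx + b = (1)(1) + -1 = 0
∂L/∂y = 2(y - t) = 2(0 - 1) = -2
∂y/∂b = 1
∂L/∂b = ∂L/∂y · ∂y/∂b = -2 × 1 = -2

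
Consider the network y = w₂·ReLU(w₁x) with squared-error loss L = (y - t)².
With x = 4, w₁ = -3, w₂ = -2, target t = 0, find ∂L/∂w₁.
∂L/∂w₁ = 0

Forward pass:
z = w₁x = -3×4 = -12
h = ReLU(-12) = 0
y = w₂h = -2×0 = 0

Backward pass:
∂L/∂y = 2(y - t) = 2(0 - 0) = 0
∂y/∂h = w₂ = -2
∂h/∂z = 0 (ReLU derivative)
∂z/∂w₁ = x = 4

∂L/∂w₁ = 0 × -2 × 0 × 4 = 0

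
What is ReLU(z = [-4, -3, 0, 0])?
h = [0, 0, 0, 0]

ReLU applied element-wise: max(0,-4)=0, max(0,-3)=0, max(0,0)=0, max(0,0)=0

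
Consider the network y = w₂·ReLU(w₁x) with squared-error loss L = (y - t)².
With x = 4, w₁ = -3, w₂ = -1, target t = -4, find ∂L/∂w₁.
∂L/∂w₁ = 0

Forward pass:
z = w₁x = -3×4 = -12
h = ReLU(-12) = 0
y = w₂h = -1×0 = 0

Backward pass:
∂L/∂y = 2(y - t) = 2(0 - -4) = 8
∂y/∂h = w₂ = -1
∂h/∂z = 0 (ReLU derivative)
∂z/∂w₁ = x = 4

∂L/∂w₁ = 8 × -1 × 0 × 4 = 0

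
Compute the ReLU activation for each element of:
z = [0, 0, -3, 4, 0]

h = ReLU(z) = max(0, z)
h = [0, 0, 0, 4, 0]

ReLU applied element-wise: max(0,0)=0, max(0,0)=0, max(0,-3)=0, max(0,4)=4, max(0,0)=0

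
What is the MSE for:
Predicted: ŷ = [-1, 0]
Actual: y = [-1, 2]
MSE = 2

MSE = (1/2)((-1--1)² + (0-2)²) = (1/2)(0 + 4) = 2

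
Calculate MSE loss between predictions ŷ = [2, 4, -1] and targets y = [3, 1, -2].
MSE = 3.667

MSE = (1/3)((2-3)² + (4-1)² + (-1--2)²) = (1/3)(1 + 9 + 1) = 3.667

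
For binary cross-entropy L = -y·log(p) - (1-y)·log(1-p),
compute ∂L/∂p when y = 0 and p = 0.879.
∂L/∂p = 8.264

∂L/∂p = -y/p + (1-y)/(1-p) = 0 + 1/0.121 = 8.264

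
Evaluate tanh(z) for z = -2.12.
-0.9716

tanh(-2.12) = (e^(-2.12) - e^(2.12))/(e^(-2.12) + e^(2.12)) = -0.9716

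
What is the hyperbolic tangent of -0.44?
-0.4136

tanh(-0.44) = (e^(-0.44) - e^(0.44))/(e^(-0.44) + e^(0.44)) = -0.4136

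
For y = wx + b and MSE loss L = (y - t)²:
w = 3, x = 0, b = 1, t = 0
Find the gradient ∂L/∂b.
∂L/∂b = 2

y = wx + b = (3)(0) + 1 = 1
∂L/∂y = 2(y - t) = 2(1 - 0) = 2
∂y/∂b = 1
∂L/∂b = ∂L/∂y · ∂y/∂b = 2 × 1 = 2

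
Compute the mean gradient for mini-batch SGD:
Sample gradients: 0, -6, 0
Average gradient = -2

Average = (1/3)(0 + -6 + 0) = -6/3 = -2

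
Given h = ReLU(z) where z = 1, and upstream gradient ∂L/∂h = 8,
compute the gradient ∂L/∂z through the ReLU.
∂L/∂z = 8

h = ReLU(1) = 1
Since z > 0: ∂h/∂z = 1
∂L/∂z = ∂L/∂h · ∂h/∂z = 8 × 1 = 8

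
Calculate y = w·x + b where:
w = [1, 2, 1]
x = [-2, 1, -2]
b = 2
y = 0

y = (1)(-2) + (2)(1) + (1)(-2) + 2 = 0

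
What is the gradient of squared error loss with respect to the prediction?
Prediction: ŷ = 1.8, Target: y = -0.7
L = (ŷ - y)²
∂L/∂ŷ = 5.0

∂L/∂ŷ = 2(ŷ - y) = 2(1.8 - -0.7) = 2(2.5) = 5.0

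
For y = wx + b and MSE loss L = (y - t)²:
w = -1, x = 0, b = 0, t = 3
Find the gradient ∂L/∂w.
∂L/∂w = 0

y = wx + b = (-1)(0) + 0 = 0
∂L/∂y = 2(y - t) = 2(0 - 3) = -6
∂y/∂w = x = 0
∂L/∂w = ∂L/∂y · ∂y/∂w = -6 × 0 = 0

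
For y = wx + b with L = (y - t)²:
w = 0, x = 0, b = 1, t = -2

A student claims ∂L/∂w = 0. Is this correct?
Correct

y = (0)(0) + 1 = 1
∂L/∂y = 2(y - t) = 2(1 - -2) = 6
∂y/∂w = x = 0
∂L/∂w = 6 × 0 = 0

Claimed value: 0
Correct: The correct gradient is 0.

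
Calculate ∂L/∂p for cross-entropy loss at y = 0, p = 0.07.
∂L/∂p = 1.075

∂L/∂p = -y/p + (1-y)/(1-p) = 0 + 1/0.93 = 1.075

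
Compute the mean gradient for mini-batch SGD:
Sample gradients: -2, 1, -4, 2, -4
Average gradient = -1.4

Average = (1/5)(-2 + 1 + -4 + 2 + -4) = -7/5 = -1.4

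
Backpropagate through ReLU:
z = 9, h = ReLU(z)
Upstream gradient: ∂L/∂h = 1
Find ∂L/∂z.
∂L/∂z = 1

h = ReLU(9) = 9
Since z > 0: ∂h/∂z = 1
∂L/∂z = ∂L/∂h · ∂h/∂z = 1 × 1 = 1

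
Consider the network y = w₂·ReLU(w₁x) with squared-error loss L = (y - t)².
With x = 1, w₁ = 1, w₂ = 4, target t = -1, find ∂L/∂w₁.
∂L/∂w₁ = 40

Forward pass:
z = w₁x = 1×1 = 1
h = ReLU(1) = 1
y = w₂h = 4×1 = 4

Backward pass:
∂L/∂y = 2(y - t) = 2(4 - -1) = 10
∂y/∂h = w₂ = 4
∂h/∂z = 1 (ReLU derivative)
∂z/∂w₁ = x = 1

∂L/∂w₁ = 10 × 4 × 1 × 1 = 40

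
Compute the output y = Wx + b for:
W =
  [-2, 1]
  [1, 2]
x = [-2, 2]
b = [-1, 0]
y = [5, 2]

Wx = [-2×-2 + 1×2, 1×-2 + 2×2]
   = [6, 2]
y = Wx + b = [6 + -1, 2 + 0] = [5, 2]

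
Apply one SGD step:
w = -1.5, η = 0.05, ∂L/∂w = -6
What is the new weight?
w_new = -1.2

w_new = w - η·∂L/∂w = -1.5 - 0.05×(-6) = -1.5 - (-0.3) = -1.2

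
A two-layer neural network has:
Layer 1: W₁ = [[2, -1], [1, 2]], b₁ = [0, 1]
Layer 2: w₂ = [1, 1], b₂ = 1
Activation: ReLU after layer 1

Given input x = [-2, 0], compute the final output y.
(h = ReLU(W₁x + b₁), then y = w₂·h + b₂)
y = 1

Layer 1 pre-activation: z₁ = [-4, -1]
After ReLU: h = [0, 0]
Layer 2 output: y = 1×0 + 1×0 + 1 = 1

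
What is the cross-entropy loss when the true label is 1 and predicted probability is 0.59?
L = 0.5276

L = -1·log(0.59) - 0·log(0.41) = -log(0.59) = 0.5276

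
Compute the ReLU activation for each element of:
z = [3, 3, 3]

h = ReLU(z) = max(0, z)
h = [3, 3, 3]

ReLU applied element-wise: max(0,3)=3, max(0,3)=3, max(0,3)=3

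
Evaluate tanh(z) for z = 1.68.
0.9329

tanh(1.68) = (e^(1.68) - e^(-1.68))/(e^(1.68) + e^(-1.68)) = 0.9329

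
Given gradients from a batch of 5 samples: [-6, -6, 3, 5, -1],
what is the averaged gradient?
Average gradient = -1

Average = (1/5)(-6 + -6 + 3 + 5 + -1) = -5/5 = -1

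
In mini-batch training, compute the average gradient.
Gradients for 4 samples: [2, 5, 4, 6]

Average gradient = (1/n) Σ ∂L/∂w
Average gradient = 4.25

Average = (1/4)(2 + 5 + 4 + 6) = 17/4 = 4.25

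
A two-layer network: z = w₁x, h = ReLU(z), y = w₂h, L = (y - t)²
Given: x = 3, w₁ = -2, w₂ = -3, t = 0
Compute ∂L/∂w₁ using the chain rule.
∂L/∂w₁ = 0

Forward pass:
z = w₁x = -2×3 = -6
h = ReLU(-6) = 0
y = w₂h = -3×0 = 0

Backward pass:
∂L/∂y = 2(y - t) = 2(0 - 0) = 0
∂y/∂h = w₂ = -3
∂h/∂z = 0 (ReLU derivative)
∂z/∂w₁ = x = 3

∂L/∂w₁ = 0 × -3 × 0 × 3 = 0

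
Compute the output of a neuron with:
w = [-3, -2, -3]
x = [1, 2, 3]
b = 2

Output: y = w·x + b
y = -14

y = (-3)(1) + (-2)(2) + (-3)(3) + 2 = -14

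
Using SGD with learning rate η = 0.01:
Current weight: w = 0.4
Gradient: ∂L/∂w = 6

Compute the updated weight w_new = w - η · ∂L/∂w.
w_new = 0.34

w_new = w - η·∂L/∂w = 0.4 - 0.01×(6) = 0.4 - (0.06) = 0.34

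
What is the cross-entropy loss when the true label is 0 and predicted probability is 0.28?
L = 0.3285

L = -0·log(0.28) - 1·log(0.72) = -log(0.72) = 0.3285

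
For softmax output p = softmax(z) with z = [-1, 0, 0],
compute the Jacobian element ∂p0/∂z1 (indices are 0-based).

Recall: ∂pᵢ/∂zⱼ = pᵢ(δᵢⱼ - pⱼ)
∂p0/∂z1 = -0.06561

p = softmax(z) = [0.1554, 0.4223, 0.4223]
p0 = 0.1554, p1 = 0.4223

∂p0/∂z1 = -p0 × p1 = -0.1554 × 0.4223 = -0.06561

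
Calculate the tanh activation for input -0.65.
-0.5717

tanh(-0.65) = (e^(-0.65) - e^(0.65))/(e^(-0.65) + e^(0.65)) = -0.5717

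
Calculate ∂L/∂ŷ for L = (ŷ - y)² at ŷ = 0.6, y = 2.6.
∂L/∂ŷ = -4.0

∂L/∂ŷ = 2(ŷ - y) = 2(0.6 - 2.6) = 2(-2.0) = -4.0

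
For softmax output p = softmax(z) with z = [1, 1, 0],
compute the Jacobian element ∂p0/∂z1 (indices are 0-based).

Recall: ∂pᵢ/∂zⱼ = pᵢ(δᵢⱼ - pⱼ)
∂p0/∂z1 = -0.1784

p = softmax(z) = [0.4223, 0.4223, 0.1554]
p0 = 0.4223, p1 = 0.4223

∂p0/∂z1 = -p0 × p1 = -0.4223 × 0.4223 = -0.1784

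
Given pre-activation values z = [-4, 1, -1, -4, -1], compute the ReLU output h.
h = [0, 1, 0, 0, 0]

ReLU applied element-wise: max(0,-4)=0, max(0,1)=1, max(0,-1)=0, max(0,-4)=0, max(0,-1)=0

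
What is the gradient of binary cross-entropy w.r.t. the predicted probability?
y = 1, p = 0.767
∂L/∂p = -1.304

∂L/∂p = -y/p + (1-y)/(1-p) = -1/0.767 + 0 = -1.304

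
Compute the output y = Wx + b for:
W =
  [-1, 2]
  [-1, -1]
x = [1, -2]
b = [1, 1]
y = [-4, 2]

Wx = [-1×1 + 2×-2, -1×1 + -1×-2]
   = [-5, 1]
y = Wx + b = [-5 + 1, 1 + 1] = [-4, 2]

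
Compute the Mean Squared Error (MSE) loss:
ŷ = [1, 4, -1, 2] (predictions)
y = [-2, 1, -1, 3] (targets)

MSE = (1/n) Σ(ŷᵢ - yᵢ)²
MSE = 4.75

MSE = (1/4)((1--2)² + (4-1)² + (-1--1)² + (2-3)²) = (1/4)(9 + 9 + 0 + 1) = 4.75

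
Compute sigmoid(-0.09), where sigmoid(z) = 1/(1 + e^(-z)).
0.4775

sigmoid(-0.09) = 1/(1 + e^(0.09)) = 1/(1 + 1.094) = 0.4775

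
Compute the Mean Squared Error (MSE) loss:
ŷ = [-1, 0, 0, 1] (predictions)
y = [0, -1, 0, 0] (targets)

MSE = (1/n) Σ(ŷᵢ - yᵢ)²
MSE = 0.75

MSE = (1/4)((-1-0)² + (0--1)² + (0-0)² + (1-0)²) = (1/4)(1 + 1 + 0 + 1) = 0.75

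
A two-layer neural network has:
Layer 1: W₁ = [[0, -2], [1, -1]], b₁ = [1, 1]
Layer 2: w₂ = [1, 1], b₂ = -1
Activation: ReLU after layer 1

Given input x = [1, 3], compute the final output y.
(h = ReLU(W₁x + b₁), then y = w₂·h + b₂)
y = -1

Layer 1 pre-activation: z₁ = [-5, -1]
After ReLU: h = [0, 0]
Layer 2 output: y = 1×0 + 1×0 + -1 = -1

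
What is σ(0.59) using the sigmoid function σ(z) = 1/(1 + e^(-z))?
0.6434

sigmoid(0.59) = 1/(1 + e^(-0.59)) = 1/(1 + 0.5543) = 0.6434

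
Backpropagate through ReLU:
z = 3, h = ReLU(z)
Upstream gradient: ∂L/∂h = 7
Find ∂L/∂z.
∂L/∂z = 7

h = ReLU(3) = 3
Since z > 0: ∂h/∂z = 1
∂L/∂z = ∂L/∂h · ∂h/∂z = 7 × 1 = 7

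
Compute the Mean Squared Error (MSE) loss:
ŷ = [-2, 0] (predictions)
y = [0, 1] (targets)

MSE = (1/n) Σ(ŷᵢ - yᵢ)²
MSE = 2.5

MSE = (1/2)((-2-0)² + (0-1)²) = (1/2)(4 + 1) = 2.5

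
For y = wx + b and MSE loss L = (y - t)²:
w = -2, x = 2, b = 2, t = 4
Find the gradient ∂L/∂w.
∂L/∂w = -24

y = wx + b = (-2)(2) + 2 = -2
∂L/∂y = 2(y - t) = 2(-2 - 4) = -12
∂y/∂w = x = 2
∂L/∂w = ∂L/∂y · ∂y/∂w = -12 × 2 = -24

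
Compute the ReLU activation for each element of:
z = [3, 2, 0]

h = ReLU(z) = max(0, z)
h = [3, 2, 0]

ReLU applied element-wise: max(0,3)=3, max(0,2)=2, max(0,0)=0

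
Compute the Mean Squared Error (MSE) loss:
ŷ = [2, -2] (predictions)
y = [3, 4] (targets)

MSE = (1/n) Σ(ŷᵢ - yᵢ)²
MSE = 18.5

MSE = (1/2)((2-3)² + (-2-4)²) = (1/2)(1 + 36) = 18.5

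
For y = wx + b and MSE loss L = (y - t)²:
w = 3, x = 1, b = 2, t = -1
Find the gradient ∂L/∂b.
∂L/∂b = 12

y = wx + b = (3)(1) + 2 = 5
∂L/∂y = 2(y - t) = 2(5 - -1) = 12
∂y/∂b = 1
∂L/∂b = ∂L/∂y · ∂y/∂b = 12 × 1 = 12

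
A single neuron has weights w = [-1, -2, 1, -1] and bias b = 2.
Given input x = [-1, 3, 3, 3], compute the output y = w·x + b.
y = -3

y = (-1)(-1) + (-2)(3) + (1)(3) + (-1)(3) + 2 = -3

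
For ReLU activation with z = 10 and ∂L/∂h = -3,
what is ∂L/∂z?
∂L/∂z = -3

h = ReLU(10) = 10
Since z > 0: ∂h/∂z = 1
∂L/∂z = ∂L/∂h · ∂h/∂z = -3 × 1 = -3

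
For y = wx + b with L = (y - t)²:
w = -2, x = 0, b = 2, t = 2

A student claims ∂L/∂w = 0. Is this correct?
Correct

y = (-2)(0) + 2 = 2
∂L/∂y = 2(y - t) = 2(2 - 2) = 0
∂y/∂w = x = 0
∂L/∂w = 0 × 0 = 0

Claimed value: 0
Correct: The correct gradient is 0.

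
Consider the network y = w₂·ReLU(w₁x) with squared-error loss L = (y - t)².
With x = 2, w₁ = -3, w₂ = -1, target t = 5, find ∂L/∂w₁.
∂L/∂w₁ = 0

Forward pass:
z = w₁x = -3×2 = -6
h = ReLU(-6) = 0
y = w₂h = -1×0 = 0

Backward pass:
∂L/∂y = 2(y - t) = 2(0 - 5) = -10
∂y/∂h = w₂ = -1
∂h/∂z = 0 (ReLU derivative)
∂z/∂w₁ = x = 2

∂L/∂w₁ = -10 × -1 × 0 × 2 = 0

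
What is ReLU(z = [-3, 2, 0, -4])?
h = [0, 2, 0, 0]

ReLU applied element-wise: max(0,-3)=0, max(0,2)=2, max(0,0)=0, max(0,-4)=0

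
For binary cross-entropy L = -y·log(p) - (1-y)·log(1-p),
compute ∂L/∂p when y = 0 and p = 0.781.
∂L/∂p = 4.566

∂L/∂p = -y/p + (1-y)/(1-p) = 0 + 1/0.219 = 4.566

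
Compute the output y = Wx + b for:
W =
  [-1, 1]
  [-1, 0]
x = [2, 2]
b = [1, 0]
y = [1, -2]

Wx = [-1×2 + 1×2, -1×2 + 0×2]
   = [0, -2]
y = Wx + b = [0 + 1, -2 + 0] = [1, -2]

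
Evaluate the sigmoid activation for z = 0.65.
0.657

sigmoid(0.65) = 1/(1 + e^(-0.65)) = 1/(1 + 0.522) = 0.657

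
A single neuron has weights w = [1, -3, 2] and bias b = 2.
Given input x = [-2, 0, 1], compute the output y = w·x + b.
y = 2

y = (1)(-2) + (-3)(0) + (2)(1) + 2 = 2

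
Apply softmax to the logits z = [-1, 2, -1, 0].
p = [0.0403, 0.8098, 0.0403, 0.1096]

exp(z) = [0.3679, 7.389, 0.3679, 1]
Sum = 9.125
p = [0.0403, 0.8098, 0.0403, 0.1096]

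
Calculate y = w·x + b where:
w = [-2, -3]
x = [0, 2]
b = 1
y = -5

y = (-2)(0) + (-3)(2) + 1 = -5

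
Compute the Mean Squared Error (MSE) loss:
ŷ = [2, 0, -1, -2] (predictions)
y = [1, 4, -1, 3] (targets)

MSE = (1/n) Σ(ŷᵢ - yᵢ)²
MSE = 10.5

MSE = (1/4)((2-1)² + (0-4)² + (-1--1)² + (-2-3)²) = (1/4)(1 + 16 + 0 + 25) = 10.5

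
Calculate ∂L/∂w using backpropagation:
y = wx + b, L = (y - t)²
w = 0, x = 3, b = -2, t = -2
∂L/∂w = 0

y = wx + b = (0)(3) + -2 = -2
∂L/∂y = 2(y - t) = 2(-2 - -2) = 0
∂y/∂w = x = 3
∂L/∂w = ∂L/∂y · ∂y/∂w = 0 × 3 = 0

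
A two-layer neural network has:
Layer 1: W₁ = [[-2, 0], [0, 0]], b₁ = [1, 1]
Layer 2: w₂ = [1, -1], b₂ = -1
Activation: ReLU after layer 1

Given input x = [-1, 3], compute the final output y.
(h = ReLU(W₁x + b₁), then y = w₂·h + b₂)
y = 1

Layer 1 pre-activation: z₁ = [3, 1]
After ReLU: h = [3, 1]
Layer 2 output: y = 1×3 + -1×1 + -1 = 1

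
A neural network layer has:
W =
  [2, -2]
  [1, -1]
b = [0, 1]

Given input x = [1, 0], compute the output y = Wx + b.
y = [2, 2]

Wx = [2×1 + -2×0, 1×1 + -1×0]
   = [2, 1]
y = Wx + b = [2 + 0, 1 + 1] = [2, 2]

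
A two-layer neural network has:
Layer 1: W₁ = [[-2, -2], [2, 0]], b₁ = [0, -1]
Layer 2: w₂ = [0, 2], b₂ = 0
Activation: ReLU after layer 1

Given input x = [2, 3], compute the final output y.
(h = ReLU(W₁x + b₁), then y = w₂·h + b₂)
y = 6

Layer 1 pre-activation: z₁ = [-10, 3]
After ReLU: h = [0, 3]
Layer 2 output: y = 0×0 + 2×3 + 0 = 6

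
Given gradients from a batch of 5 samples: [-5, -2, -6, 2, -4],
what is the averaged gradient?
Average gradient = -3

Average = (1/5)(-5 + -2 + -6 + 2 + -4) = -15/5 = -3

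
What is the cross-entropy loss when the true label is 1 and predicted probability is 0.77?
L = 0.2614

L = -1·log(0.77) - 0·log(0.23) = -log(0.77) = 0.2614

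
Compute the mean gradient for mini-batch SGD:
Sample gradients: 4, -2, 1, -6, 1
Average gradient = -0.4

Average = (1/5)(4 + -2 + 1 + -6 + 1) = -2/5 = -0.4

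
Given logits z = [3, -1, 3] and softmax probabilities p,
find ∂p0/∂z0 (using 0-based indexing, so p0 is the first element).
∂p0/∂z0 = 0.25

p = softmax(z) = [0.4955, 0.009075, 0.4955]
p0 = 0.4955

∂p0/∂z0 = p0(1 - p0) = 0.4955 × (1 - 0.4955) = 0.25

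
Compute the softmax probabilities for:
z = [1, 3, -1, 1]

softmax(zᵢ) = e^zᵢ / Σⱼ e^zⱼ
p = [0.105, 0.7758, 0.0142, 0.105]

exp(z) = [2.718, 20.09, 0.3679, 2.718]
Sum = 25.89
p = [0.105, 0.7758, 0.0142, 0.105]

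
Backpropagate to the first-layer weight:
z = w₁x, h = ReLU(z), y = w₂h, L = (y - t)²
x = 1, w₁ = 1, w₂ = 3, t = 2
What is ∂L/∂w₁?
∂L/∂w₁ = 6

Forward pass:
z = w₁x = 1×1 = 1
h = ReLU(1) = 1
y = w₂h = 3×1 = 3

Backward pass:
∂L/∂y = 2(y - t) = 2(3 - 2) = 2
∂y/∂h = w₂ = 3
∂h/∂z = 1 (ReLU derivative)
∂z/∂w₁ = x = 1

∂L/∂w₁ = 2 × 3 × 1 × 1 = 6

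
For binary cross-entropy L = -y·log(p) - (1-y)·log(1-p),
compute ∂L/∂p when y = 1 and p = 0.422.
∂L/∂p = -2.37

∂L/∂p = -y/p + (1-y)/(1-p) = -1/0.422 + 0 = -2.37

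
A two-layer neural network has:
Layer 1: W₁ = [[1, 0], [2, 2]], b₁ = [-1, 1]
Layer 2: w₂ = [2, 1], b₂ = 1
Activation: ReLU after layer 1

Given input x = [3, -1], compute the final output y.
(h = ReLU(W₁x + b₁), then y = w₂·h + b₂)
y = 10

Layer 1 pre-activation: z₁ = [2, 5]
After ReLU: h = [2, 5]
Layer 2 output: y = 2×2 + 1×5 + 1 = 10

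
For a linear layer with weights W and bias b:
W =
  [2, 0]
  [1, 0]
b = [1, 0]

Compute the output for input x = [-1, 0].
y = [-1, -1]

Wx = [2×-1 + 0×0, 1×-1 + 0×0]
   = [-2, -1]
y = Wx + b = [-2 + 1, -1 + 0] = [-1, -1]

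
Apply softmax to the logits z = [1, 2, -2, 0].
p = [0.2418, 0.6572, 0.012, 0.0889]

exp(z) = [2.718, 7.389, 0.1353, 1]
Sum = 11.24
p = [0.2418, 0.6572, 0.012, 0.0889]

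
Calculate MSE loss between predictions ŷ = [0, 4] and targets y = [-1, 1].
MSE = 5

MSE = (1/2)((0--1)² + (4-1)²) = (1/2)(1 + 9) = 5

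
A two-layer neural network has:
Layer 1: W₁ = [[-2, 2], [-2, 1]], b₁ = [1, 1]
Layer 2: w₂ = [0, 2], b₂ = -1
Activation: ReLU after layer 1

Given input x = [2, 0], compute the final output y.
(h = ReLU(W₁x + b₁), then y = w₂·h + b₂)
y = -1

Layer 1 pre-activation: z₁ = [-3, -3]
After ReLU: h = [0, 0]
Layer 2 output: y = 0×0 + 2×0 + -1 = -1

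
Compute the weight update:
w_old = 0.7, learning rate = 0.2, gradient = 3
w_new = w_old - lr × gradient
w_new = 0.1

w_new = w - η·∂L/∂w = 0.7 - 0.2×(3) = 0.7 - (0.6) = 0.1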